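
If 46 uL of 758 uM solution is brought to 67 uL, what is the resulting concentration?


C2 = C1 * V1 / V2
C2 = 758 * 46 / 67
C2 = 520.4179 uM

520.4179 uM


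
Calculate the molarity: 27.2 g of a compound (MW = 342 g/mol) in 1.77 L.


C = (mass / MW) / volume
C = (27.2 / 342) / 1.77
C = 0.0449 M

0.0449 M


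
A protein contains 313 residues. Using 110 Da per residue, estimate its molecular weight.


MW = n_residues * 110 Da
MW = 313 * 110
MW = 34430 Da

34430 Da


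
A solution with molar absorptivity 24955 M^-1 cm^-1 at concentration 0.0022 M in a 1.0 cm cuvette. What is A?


A = epsilon * c * l
A = 24955 * 0.0022 * 1.0
A = 54.901

54.901


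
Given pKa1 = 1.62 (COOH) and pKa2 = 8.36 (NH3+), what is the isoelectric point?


pI = (pKa1 + pKa2) / 2
pI = (1.62 + 8.36) / 2
pI = 4.99

4.99


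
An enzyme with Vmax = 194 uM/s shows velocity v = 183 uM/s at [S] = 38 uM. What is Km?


Km = [S] * (Vmax - v) / v
Km = 38 * (194 - 183) / 183
Km = 2.2842 uM

2.2842 uM


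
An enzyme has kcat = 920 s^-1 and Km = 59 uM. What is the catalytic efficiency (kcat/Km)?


Catalytic efficiency = kcat / Km
= 920 / 59
= 15.5932 uM^-1*s^-1

15.5932 uM^-1*s^-1


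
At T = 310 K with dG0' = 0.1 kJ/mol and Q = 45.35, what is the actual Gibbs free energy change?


dG = dG0' + RT * ln(Q) / 1000
dG = 0.1 + 8.314 * 310 * ln(45.35) / 1000
dG = 9.931 kJ/mol

9.931 kJ/mol


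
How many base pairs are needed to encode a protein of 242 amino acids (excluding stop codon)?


Each amino acid = 1 codon = 3 bp
bp = 242 * 3 = 726 bp

726 bp


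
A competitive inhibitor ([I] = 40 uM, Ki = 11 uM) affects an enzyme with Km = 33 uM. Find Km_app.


Km_app = Km * (1 + [I]/Ki)
Km_app = 33 * (1 + 40/11)
Km_app = 153.0 uM

153.0 uM


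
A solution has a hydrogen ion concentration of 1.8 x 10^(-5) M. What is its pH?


pH = -log10([H+])
pH = -log10(1.8 x 10^(-5))
pH = 4.7447

4.7447


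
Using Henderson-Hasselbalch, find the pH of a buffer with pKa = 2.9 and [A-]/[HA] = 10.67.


pH = pKa + log10([A-]/[HA])
pH = 2.9 + log10(10.67)
pH = 3.9282

3.9282


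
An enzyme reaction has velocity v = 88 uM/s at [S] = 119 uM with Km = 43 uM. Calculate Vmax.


Vmax = v * (Km + [S]) / [S]
Vmax = 88 * (43 + 119) / 119
Vmax = 119.7983 uM/s

119.7983 uM/s


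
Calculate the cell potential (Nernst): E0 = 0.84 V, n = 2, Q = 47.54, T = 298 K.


E = E0 - (RT/nF) * ln(Q)
E = 0.84 - (8.314 * 298 / (2 * 96485)) * ln(47.54)
E = 0.7904 V

0.7904 V


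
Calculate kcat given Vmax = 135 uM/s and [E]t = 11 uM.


kcat = Vmax / [E]t
kcat = 135 / 11
kcat = 12.2727 s^-1

12.2727 s^-1


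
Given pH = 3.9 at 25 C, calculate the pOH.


pOH = 14 - pH
pOH = 14 - 3.9
pOH = 10.1

10.1


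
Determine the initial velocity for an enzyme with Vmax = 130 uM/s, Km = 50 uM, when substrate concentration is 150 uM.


v = Vmax * [S] / (Km + [S])
v = 130 * 150 / (50 + 150)
v = 97.5 uM/s

97.5 uM/s


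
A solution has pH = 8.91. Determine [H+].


[H+] = 10^(-pH)
[H+] = 10^(-8.91)
[H+] = 1.230e-09 M

1.230e-09 M


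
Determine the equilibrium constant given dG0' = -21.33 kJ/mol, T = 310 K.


Keq = exp(-dG0 * 1000 / (R * T))
Keq = exp(-(-21.33) * 1000 / (8.314 * 310))
Keq = 3928.3488

3928.3488


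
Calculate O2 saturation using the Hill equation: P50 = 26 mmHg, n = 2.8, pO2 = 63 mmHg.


Y = pO2^n / (P50^n + pO2^n)
Y = 63^2.8 / (26^2.8 + 63^2.8)
Y = 92.26%

92.26%


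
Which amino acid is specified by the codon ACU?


Standard genetic code lookup.
Codon ACU -> Thr

Thr


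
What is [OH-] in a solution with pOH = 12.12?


[OH-] = 10^(-pOH)
[OH-] = 10^(-12.12)
[OH-] = 7.586e-13 M

7.586e-13 M


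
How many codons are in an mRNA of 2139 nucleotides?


codons = nucleotides / 3
codons = 2139 / 3 = 713

713


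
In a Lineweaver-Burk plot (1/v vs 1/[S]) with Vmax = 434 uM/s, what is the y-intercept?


y-intercept = 1/Vmax
= 1/434
= 0.0023 s/uM

0.0023 s/uM


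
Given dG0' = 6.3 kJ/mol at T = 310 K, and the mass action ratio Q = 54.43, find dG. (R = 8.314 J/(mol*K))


dG = dG0' + RT * ln(Q) / 1000
dG = 6.3 + 8.314 * 310 * ln(54.43) / 1000
dG = 16.6014 kJ/mol

16.6014 kJ/mol


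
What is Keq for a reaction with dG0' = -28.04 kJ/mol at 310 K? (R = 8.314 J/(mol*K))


Keq = exp(-dG0 * 1000 / (R * T))
Keq = exp(-(-28.04) * 1000 / (8.314 * 310))
Keq = 53073.543

53073.543


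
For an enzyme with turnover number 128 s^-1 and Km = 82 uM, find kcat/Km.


Catalytic efficiency = kcat / Km
= 128 / 82
= 1.561 uM^-1*s^-1

1.561 uM^-1*s^-1


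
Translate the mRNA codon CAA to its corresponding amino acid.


Standard genetic code lookup.
Codon CAA -> Gln

Gln


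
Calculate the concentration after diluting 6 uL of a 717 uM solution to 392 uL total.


C2 = C1 * V1 / V2
C2 = 717 * 6 / 392
C2 = 10.9745 uM

10.9745 uM


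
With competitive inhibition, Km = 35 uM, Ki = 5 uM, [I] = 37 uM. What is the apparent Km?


Km_app = Km * (1 + [I]/Ki)
Km_app = 35 * (1 + 37/5)
Km_app = 294.0 uM

294.0 uM


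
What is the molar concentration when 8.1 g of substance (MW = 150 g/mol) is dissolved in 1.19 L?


C = (mass / MW) / volume
C = (8.1 / 150) / 1.19
C = 0.0454 M

0.0454 M


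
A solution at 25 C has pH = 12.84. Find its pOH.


pOH = 14 - pH
pOH = 14 - 12.84
pOH = 1.16

1.16


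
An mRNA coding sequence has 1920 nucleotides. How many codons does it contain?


codons = nucleotides / 3
codons = 1920 / 3 = 640

640


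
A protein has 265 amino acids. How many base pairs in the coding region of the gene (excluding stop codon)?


Each amino acid = 1 codon = 3 bp
bp = 265 * 3 = 795 bp

795 bp


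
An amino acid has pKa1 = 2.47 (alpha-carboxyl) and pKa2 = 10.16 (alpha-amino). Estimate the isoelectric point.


pI = (pKa1 + pKa2) / 2
pI = (2.47 + 10.16) / 2
pI = 6.315

6.315


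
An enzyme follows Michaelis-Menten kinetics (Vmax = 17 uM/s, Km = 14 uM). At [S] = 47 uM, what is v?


v = Vmax * [S] / (Km + [S])
v = 17 * 47 / (14 + 47)
v = 13.0984 uM/s

13.0984 uM/s


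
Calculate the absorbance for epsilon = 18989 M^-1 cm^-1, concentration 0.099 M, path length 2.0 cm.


A = epsilon * c * l
A = 18989 * 0.099 * 2.0
A = 3759.822

3759.822


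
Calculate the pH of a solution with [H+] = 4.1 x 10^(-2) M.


pH = -log10([H+])
pH = -log10(4.1 x 10^(-2))
pH = 1.3872

1.3872


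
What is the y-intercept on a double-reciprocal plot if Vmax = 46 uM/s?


y-intercept = 1/Vmax
= 1/46
= 0.0217 s/uM

0.0217 s/uM


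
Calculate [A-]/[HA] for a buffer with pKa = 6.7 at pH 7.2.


[A-]/[HA] = 10^(pH - pKa)
= 10^(7.2 - 6.7)
= 3.1623

3.1623


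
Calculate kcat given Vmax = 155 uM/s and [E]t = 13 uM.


kcat = Vmax / [E]t
kcat = 155 / 13
kcat = 11.9231 s^-1

11.9231 s^-1


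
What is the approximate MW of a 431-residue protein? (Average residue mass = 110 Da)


MW = n_residues * 110 Da
MW = 431 * 110
MW = 47410 Da

47410 Da


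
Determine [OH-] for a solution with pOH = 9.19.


[OH-] = 10^(-pOH)
[OH-] = 10^(-9.19)
[OH-] = 6.457e-10 M

6.457e-10 M


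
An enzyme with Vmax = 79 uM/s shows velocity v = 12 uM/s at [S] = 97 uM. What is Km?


Km = [S] * (Vmax - v) / v
Km = 97 * (79 - 12) / 12
Km = 541.5833 uM

541.5833 uM


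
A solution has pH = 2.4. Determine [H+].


[H+] = 10^(-pH)
[H+] = 10^(-2.4)
[H+] = 0.004 M

0.004 M


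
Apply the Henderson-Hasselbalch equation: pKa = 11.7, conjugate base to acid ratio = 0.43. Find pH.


pH = pKa + log10([A-]/[HA])
pH = 11.7 + log10(0.43)
pH = 11.3335

11.3335


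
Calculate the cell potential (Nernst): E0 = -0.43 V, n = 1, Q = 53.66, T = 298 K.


E = E0 - (RT/nF) * ln(Q)
E = -0.43 - (8.314 * 298 / (1 * 96485)) * ln(53.66)
E = -0.5323 V

-0.5323 V


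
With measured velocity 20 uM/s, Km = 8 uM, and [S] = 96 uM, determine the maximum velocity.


Vmax = v * (Km + [S]) / [S]
Vmax = 20 * (8 + 96) / 96
Vmax = 21.6667 uM/s

21.6667 uM/s


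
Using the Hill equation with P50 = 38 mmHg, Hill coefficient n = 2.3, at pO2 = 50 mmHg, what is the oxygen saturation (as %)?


Y = pO2^n / (P50^n + pO2^n)
Y = 50^2.3 / (38^2.3 + 50^2.3)
Y = 65.28%

65.28%


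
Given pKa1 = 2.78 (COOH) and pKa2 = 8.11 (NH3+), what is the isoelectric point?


pI = (pKa1 + pKa2) / 2
pI = (2.78 + 8.11) / 2
pI = 5.445

5.445


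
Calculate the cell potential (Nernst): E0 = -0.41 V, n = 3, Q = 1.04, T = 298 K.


E = E0 - (RT/nF) * ln(Q)
E = -0.41 - (8.314 * 298 / (3 * 96485)) * ln(1.04)
E = -0.4103 V

-0.4103 V


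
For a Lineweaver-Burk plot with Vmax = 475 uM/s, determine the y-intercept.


y-intercept = 1/Vmax
= 1/475
= 0.0021 s/uM

0.0021 s/uM


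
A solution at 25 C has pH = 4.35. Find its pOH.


pOH = 14 - pH
pOH = 14 - 4.35
pOH = 9.65

9.65


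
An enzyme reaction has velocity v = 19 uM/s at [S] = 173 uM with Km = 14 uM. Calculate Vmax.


Vmax = v * (Km + [S]) / [S]
Vmax = 19 * (14 + 173) / 173
Vmax = 20.5376 uM/s

20.5376 uM/s


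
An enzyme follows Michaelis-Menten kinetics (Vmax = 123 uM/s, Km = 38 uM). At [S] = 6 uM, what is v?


v = Vmax * [S] / (Km + [S])
v = 123 * 6 / (38 + 6)
v = 16.7727 uM/s

16.7727 uM/s


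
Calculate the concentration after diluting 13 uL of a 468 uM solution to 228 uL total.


C2 = C1 * V1 / V2
C2 = 468 * 13 / 228
C2 = 26.6842 uM

26.6842 uM


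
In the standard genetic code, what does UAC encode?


Standard genetic code lookup.
Codon UAC -> Tyr

Tyr


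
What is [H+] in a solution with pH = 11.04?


[H+] = 10^(-pH)
[H+] = 10^(-11.04)
[H+] = 9.120e-12 M

9.120e-12 M


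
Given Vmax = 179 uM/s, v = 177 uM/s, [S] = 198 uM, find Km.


Km = [S] * (Vmax - v) / v
Km = 198 * (179 - 177) / 177
Km = 2.2373 uM

2.2373 uM


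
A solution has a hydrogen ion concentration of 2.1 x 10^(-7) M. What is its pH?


pH = -log10([H+])
pH = -log10(2.1 x 10^(-7))
pH = 6.6778

6.6778


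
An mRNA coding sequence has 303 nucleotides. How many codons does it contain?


codons = nucleotides / 3
codons = 303 / 3 = 101

101


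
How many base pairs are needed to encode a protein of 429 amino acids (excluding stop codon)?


Each amino acid = 1 codon = 3 bp
bp = 429 * 3 = 1287 bp

1287 bp


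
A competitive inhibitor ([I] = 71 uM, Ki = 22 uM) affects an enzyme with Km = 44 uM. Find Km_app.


Km_app = Km * (1 + [I]/Ki)
Km_app = 44 * (1 + 71/22)
Km_app = 186.0 uM

186.0 uM


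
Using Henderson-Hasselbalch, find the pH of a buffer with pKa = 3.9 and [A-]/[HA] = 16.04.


pH = pKa + log10([A-]/[HA])
pH = 3.9 + log10(16.04)
pH = 5.1052

5.1052


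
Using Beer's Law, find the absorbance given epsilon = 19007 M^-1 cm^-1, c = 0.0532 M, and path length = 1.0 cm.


A = epsilon * c * l
A = 19007 * 0.0532 * 1.0
A = 1011.1724

1011.1724


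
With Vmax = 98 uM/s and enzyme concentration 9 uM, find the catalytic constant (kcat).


kcat = Vmax / [E]t
kcat = 98 / 9
kcat = 10.8889 s^-1

10.8889 s^-1


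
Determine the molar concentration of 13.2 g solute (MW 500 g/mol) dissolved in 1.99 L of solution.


C = (mass / MW) / volume
C = (13.2 / 500) / 1.99
C = 0.0133 M

0.0133 M


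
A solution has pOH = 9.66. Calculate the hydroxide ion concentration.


[OH-] = 10^(-pOH)
[OH-] = 10^(-9.66)
[OH-] = 2.188e-10 M

2.188e-10 M


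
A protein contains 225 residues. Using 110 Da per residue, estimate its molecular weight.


MW = n_residues * 110 Da
MW = 225 * 110
MW = 24750 Da

24750 Da


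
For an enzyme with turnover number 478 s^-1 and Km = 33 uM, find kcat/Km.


Catalytic efficiency = kcat / Km
= 478 / 33
= 14.4848 uM^-1*s^-1

14.4848 uM^-1*s^-1


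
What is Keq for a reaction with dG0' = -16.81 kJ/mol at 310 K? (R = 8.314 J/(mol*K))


Keq = exp(-dG0 * 1000 / (R * T))
Keq = exp(-(-16.81) * 1000 / (8.314 * 310))
Keq = 680.0922

680.0922


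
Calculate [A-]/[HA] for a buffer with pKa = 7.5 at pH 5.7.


[A-]/[HA] = 10^(pH - pKa)
= 10^(5.7 - 7.5)
= 0.0158

0.0158


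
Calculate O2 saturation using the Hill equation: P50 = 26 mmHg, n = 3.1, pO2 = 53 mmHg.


Y = pO2^n / (P50^n + pO2^n)
Y = 53^3.1 / (26^3.1 + 53^3.1)
Y = 90.09%

90.09%


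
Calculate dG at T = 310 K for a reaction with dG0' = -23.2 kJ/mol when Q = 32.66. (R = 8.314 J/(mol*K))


dG = dG0' + RT * ln(Q) / 1000
dG = -23.2 + 8.314 * 310 * ln(32.66) / 1000
dG = -14.215 kJ/mol

-14.215 kJ/mol


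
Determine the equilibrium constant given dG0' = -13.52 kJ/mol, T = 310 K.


Keq = exp(-dG0 * 1000 / (R * T))
Keq = exp(-(-13.52) * 1000 / (8.314 * 310))
Keq = 189.7521

189.7521


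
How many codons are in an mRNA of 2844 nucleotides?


codons = nucleotides / 3
codons = 2844 / 3 = 948

948


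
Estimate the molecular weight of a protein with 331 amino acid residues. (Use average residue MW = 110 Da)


MW = n_residues * 110 Da
MW = 331 * 110
MW = 36410 Da

36410 Da


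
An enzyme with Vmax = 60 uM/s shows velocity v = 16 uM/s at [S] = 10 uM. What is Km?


Km = [S] * (Vmax - v) / v
Km = 10 * (60 - 16) / 16
Km = 27.5 uM

27.5 uM


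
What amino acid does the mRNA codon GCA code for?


Standard genetic code lookup.
Codon GCA -> Ala

Ala


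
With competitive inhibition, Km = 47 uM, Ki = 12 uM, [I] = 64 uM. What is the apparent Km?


Km_app = Km * (1 + [I]/Ki)
Km_app = 47 * (1 + 64/12)
Km_app = 297.6667 uM

297.6667 uM


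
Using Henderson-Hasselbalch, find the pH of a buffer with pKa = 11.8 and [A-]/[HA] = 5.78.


pH = pKa + log10([A-]/[HA])
pH = 11.8 + log10(5.78)
pH = 12.5619

12.5619


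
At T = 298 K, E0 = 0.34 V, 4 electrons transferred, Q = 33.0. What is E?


E = E0 - (RT/nF) * ln(Q)
E = 0.34 - (8.314 * 298 / (4 * 96485)) * ln(33.0)
E = 0.3176 V

0.3176 V


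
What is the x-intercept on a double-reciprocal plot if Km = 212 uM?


x-intercept = -1/Km
= -1/212
= -0.0047 1/uM

-0.0047 1/uM


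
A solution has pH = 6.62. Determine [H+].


[H+] = 10^(-pH)
[H+] = 10^(-6.62)
[H+] = 2.399e-07 M

2.399e-07 M


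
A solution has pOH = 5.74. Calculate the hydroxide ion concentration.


[OH-] = 10^(-pOH)
[OH-] = 10^(-5.74)
[OH-] = 1.820e-06 M

1.820e-06 M


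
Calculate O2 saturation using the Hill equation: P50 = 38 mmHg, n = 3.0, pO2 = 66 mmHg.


Y = pO2^n / (P50^n + pO2^n)
Y = 66^3.0 / (38^3.0 + 66^3.0)
Y = 83.97%

83.97%


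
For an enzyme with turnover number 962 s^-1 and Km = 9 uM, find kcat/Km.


Catalytic efficiency = kcat / Km
= 962 / 9
= 106.8889 uM^-1*s^-1

106.8889 uM^-1*s^-1


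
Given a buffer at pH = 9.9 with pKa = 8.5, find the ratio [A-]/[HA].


[A-]/[HA] = 10^(pH - pKa)
= 10^(9.9 - 8.5)
= 25.1189

25.1189


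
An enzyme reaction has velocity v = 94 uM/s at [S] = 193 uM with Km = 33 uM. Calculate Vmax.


Vmax = v * (Km + [S]) / [S]
Vmax = 94 * (33 + 193) / 193
Vmax = 110.0725 uM/s

110.0725 uM/s


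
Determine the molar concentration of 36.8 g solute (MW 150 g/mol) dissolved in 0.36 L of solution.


C = (mass / MW) / volume
C = (36.8 / 150) / 0.36
C = 0.6815 M

0.6815 M


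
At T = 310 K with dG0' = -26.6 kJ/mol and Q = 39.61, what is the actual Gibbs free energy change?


dG = dG0' + RT * ln(Q) / 1000
dG = -26.6 + 8.314 * 310 * ln(39.61) / 1000
dG = -17.1178 kJ/mol

-17.1178 kJ/mol


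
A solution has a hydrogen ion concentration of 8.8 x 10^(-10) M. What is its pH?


pH = -log10([H+])
pH = -log10(8.8 x 10^(-10))
pH = 9.0555

9.0555


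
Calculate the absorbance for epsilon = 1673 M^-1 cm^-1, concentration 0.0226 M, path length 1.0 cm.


A = epsilon * c * l
A = 1673 * 0.0226 * 1.0
A = 37.8098

37.8098


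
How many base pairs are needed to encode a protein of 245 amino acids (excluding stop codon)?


Each amino acid = 1 codon = 3 bp
bp = 245 * 3 = 735 bp

735 bp


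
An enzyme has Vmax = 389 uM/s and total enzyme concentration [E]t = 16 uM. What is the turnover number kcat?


kcat = Vmax / [E]t
kcat = 389 / 16
kcat = 24.3125 s^-1

24.3125 s^-1


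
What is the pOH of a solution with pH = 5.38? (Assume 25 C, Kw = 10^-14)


pOH = 14 - pH
pOH = 14 - 5.38
pOH = 8.62

8.62


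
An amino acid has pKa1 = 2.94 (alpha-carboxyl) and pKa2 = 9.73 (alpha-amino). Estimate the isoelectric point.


pI = (pKa1 + pKa2) / 2
pI = (2.94 + 9.73) / 2
pI = 6.335

6.335


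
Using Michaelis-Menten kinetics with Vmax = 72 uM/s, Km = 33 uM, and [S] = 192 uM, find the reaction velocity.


v = Vmax * [S] / (Km + [S])
v = 72 * 192 / (33 + 192)
v = 61.44 uM/s

61.44 uM/s


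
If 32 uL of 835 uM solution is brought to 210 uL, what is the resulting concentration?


C2 = C1 * V1 / V2
C2 = 835 * 32 / 210
C2 = 127.2381 uM

127.2381 uM


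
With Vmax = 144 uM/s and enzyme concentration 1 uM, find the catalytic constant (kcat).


kcat = Vmax / [E]t
kcat = 144 / 1
kcat = 144.0 s^-1

144.0 s^-1


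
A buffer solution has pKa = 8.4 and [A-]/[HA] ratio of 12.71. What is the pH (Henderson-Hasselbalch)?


pH = pKa + log10([A-]/[HA])
pH = 8.4 + log10(12.71)
pH = 9.5041

9.5041


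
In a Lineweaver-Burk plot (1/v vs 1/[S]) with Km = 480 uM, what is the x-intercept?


x-intercept = -1/Km
= -1/480
= -0.0021 1/uM

-0.0021 1/uM


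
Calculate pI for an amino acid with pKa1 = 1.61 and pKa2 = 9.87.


pI = (pKa1 + pKa2) / 2
pI = (1.61 + 9.87) / 2
pI = 5.74

5.74


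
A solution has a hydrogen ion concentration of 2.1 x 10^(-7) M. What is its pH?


pH = -log10([H+])
pH = -log10(2.1 x 10^(-7))
pH = 6.6778

6.6778


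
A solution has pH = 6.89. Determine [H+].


[H+] = 10^(-pH)
[H+] = 10^(-6.89)
[H+] = 1.288e-07 M

1.288e-07 M


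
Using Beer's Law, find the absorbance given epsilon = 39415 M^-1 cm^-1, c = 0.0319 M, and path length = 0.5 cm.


A = epsilon * c * l
A = 39415 * 0.0319 * 0.5
A = 628.6692

628.6692


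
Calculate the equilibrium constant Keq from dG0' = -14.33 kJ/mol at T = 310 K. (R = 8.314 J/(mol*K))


Keq = exp(-dG0 * 1000 / (R * T))
Keq = exp(-(-14.33) * 1000 / (8.314 * 310))
Keq = 259.8218

259.8218


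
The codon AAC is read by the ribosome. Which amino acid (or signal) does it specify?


Standard genetic code lookup.
Codon AAC -> Asn

Asn


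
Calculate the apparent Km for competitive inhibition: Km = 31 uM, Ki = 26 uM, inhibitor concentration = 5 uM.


Km_app = Km * (1 + [I]/Ki)
Km_app = 31 * (1 + 5/26)
Km_app = 36.9615 uM

36.9615 uM


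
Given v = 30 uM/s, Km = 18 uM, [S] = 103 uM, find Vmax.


Vmax = v * (Km + [S]) / [S]
Vmax = 30 * (18 + 103) / 103
Vmax = 35.2427 uM/s

35.2427 uM/s


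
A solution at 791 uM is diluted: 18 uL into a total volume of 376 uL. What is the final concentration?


C2 = C1 * V1 / V2
C2 = 791 * 18 / 376
C2 = 37.867 uM

37.867 uM


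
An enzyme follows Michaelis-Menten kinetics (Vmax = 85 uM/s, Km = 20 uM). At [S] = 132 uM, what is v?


v = Vmax * [S] / (Km + [S])
v = 85 * 132 / (20 + 132)
v = 73.8158 uM/s

73.8158 uM/s


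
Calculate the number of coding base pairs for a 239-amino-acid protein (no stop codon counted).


Each amino acid = 1 codon = 3 bp
bp = 239 * 3 = 717 bp

717 bp


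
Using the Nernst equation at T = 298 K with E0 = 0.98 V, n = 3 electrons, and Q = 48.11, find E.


E = E0 - (RT/nF) * ln(Q)
E = 0.98 - (8.314 * 298 / (3 * 96485)) * ln(48.11)
E = 0.9468 V

0.9468 V


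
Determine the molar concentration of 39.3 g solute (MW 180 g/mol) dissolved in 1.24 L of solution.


C = (mass / MW) / volume
C = (39.3 / 180) / 1.24
C = 0.1761 M

0.1761 M


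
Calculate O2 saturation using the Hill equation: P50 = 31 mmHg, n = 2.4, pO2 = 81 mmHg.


Y = pO2^n / (P50^n + pO2^n)
Y = 81^2.4 / (31^2.4 + 81^2.4)
Y = 90.93%

90.93%


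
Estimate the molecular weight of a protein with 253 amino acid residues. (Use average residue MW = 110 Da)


MW = n_residues * 110 Da
MW = 253 * 110
MW = 27830 Da

27830 Da


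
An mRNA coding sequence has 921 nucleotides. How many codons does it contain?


codons = nucleotides / 3
codons = 921 / 3 = 307

307


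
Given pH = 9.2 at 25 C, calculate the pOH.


pOH = 14 - pH
pOH = 14 - 9.2
pOH = 4.8

4.8


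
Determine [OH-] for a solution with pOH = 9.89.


[OH-] = 10^(-pOH)
[OH-] = 10^(-9.89)
[OH-] = 1.288e-10 M

1.288e-10 M


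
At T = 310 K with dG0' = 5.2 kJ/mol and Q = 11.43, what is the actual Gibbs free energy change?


dG = dG0' + RT * ln(Q) / 1000
dG = 5.2 + 8.314 * 310 * ln(11.43) / 1000
dG = 11.479 kJ/mol

11.479 kJ/mol


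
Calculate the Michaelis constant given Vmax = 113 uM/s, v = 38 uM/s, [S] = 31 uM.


Km = [S] * (Vmax - v) / v
Km = 31 * (113 - 38) / 38
Km = 61.1842 uM

61.1842 uM


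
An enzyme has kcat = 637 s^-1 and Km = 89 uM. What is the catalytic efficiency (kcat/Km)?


Catalytic efficiency = kcat / Km
= 637 / 89
= 7.1573 uM^-1*s^-1

7.1573 uM^-1*s^-1


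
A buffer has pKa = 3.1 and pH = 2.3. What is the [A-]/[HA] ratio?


[A-]/[HA] = 10^(pH - pKa)
= 10^(2.3 - 3.1)
= 0.1585

0.1585


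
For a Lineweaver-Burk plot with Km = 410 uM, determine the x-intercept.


x-intercept = -1/Km
= -1/410
= -0.0024 1/uM

-0.0024 1/uM


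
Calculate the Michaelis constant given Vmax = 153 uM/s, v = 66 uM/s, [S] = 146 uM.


Km = [S] * (Vmax - v) / v
Km = 146 * (153 - 66) / 66
Km = 192.4545 uM

192.4545 uM


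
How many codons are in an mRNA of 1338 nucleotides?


codons = nucleotides / 3
codons = 1338 / 3 = 446

446


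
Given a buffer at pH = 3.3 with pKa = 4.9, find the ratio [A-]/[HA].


[A-]/[HA] = 10^(pH - pKa)
= 10^(3.3 - 4.9)
= 0.0251

0.0251


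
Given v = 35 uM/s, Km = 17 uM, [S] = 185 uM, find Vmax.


Vmax = v * (Km + [S]) / [S]
Vmax = 35 * (17 + 185) / 185
Vmax = 38.2162 uM/s

38.2162 uM/s


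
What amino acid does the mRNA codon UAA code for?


Standard genetic code lookup.
Codon UAA -> Stop

Stop


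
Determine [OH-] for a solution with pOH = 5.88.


[OH-] = 10^(-pOH)
[OH-] = 10^(-5.88)
[OH-] = 1.318e-06 M

1.318e-06 M


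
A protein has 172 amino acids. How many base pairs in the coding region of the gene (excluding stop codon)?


Each amino acid = 1 codon = 3 bp
bp = 172 * 3 = 516 bp

516 bp


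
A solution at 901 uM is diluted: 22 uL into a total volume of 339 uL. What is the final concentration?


C2 = C1 * V1 / V2
C2 = 901 * 22 / 339
C2 = 58.472 uM

58.472 uM


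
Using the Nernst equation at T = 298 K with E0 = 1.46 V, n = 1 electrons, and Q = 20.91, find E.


E = E0 - (RT/nF) * ln(Q)
E = 1.46 - (8.314 * 298 / (1 * 96485)) * ln(20.91)
E = 1.3819 V

1.3819 V


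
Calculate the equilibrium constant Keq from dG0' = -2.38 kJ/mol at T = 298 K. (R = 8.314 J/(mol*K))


Keq = exp(-dG0 * 1000 / (R * T))
Keq = exp(-(-2.38) * 1000 / (8.314 * 298))
Keq = 2.6133

2.6133


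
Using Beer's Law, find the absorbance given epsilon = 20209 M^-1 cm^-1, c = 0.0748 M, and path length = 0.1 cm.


A = epsilon * c * l
A = 20209 * 0.0748 * 0.1
A = 151.1633

151.1633


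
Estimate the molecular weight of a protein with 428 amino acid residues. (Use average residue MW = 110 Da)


MW = n_residues * 110 Da
MW = 428 * 110
MW = 47080 Da

47080 Da


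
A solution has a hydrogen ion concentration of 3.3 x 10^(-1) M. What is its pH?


pH = -log10([H+])
pH = -log10(3.3 x 10^(-1))
pH = 0.4815

0.4815


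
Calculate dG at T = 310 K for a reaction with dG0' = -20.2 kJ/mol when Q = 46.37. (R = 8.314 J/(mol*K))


dG = dG0' + RT * ln(Q) / 1000
dG = -20.2 + 8.314 * 310 * ln(46.37) / 1000
dG = -10.3116 kJ/mol

-10.3116 kJ/mol


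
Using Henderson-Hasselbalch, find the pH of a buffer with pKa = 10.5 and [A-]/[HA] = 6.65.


pH = pKa + log10([A-]/[HA])
pH = 10.5 + log10(6.65)
pH = 11.3228

11.3228


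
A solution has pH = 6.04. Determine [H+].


[H+] = 10^(-pH)
[H+] = 10^(-6.04)
[H+] = 9.120e-07 M

9.120e-07 M


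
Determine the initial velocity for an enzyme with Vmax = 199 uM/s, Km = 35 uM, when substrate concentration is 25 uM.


v = Vmax * [S] / (Km + [S])
v = 199 * 25 / (35 + 25)
v = 82.9167 uM/s

82.9167 uM/s


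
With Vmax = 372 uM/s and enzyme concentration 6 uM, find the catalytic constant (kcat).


kcat = Vmax / [E]t
kcat = 372 / 6
kcat = 62.0 s^-1

62.0 s^-1


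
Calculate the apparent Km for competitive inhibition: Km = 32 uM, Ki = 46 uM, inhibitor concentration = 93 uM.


Km_app = Km * (1 + [I]/Ki)
Km_app = 32 * (1 + 93/46)
Km_app = 96.6957 uM

96.6957 uM


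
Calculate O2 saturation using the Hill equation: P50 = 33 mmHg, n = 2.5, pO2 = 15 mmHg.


Y = pO2^n / (P50^n + pO2^n)
Y = 15^2.5 / (33^2.5 + 15^2.5)
Y = 12.23%

12.23%


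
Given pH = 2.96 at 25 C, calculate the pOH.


pOH = 14 - pH
pOH = 14 - 2.96
pOH = 11.04

11.04


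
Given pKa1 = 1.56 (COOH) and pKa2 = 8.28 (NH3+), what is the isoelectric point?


pI = (pKa1 + pKa2) / 2
pI = (1.56 + 8.28) / 2
pI = 4.92

4.92


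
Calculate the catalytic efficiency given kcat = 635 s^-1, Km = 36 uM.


Catalytic efficiency = kcat / Km
= 635 / 36
= 17.6389 uM^-1*s^-1

17.6389 uM^-1*s^-1


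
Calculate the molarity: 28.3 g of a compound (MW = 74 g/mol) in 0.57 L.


C = (mass / MW) / volume
C = (28.3 / 74) / 0.57
C = 0.6709 M

0.6709 M


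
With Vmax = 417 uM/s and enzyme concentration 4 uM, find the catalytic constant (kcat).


kcat = Vmax / [E]t
kcat = 417 / 4
kcat = 104.25 s^-1

104.25 s^-1


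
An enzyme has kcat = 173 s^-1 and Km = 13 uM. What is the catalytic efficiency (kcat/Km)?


Catalytic efficiency = kcat / Km
= 173 / 13
= 13.3077 uM^-1*s^-1

13.3077 uM^-1*s^-1


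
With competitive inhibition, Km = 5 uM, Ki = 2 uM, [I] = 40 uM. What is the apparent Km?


Km_app = Km * (1 + [I]/Ki)
Km_app = 5 * (1 + 40/2)
Km_app = 105.0 uM

105.0 uM


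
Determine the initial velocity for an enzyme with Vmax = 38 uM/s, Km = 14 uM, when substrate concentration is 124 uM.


v = Vmax * [S] / (Km + [S])
v = 38 * 124 / (14 + 124)
v = 34.1449 uM/s

34.1449 uM/s


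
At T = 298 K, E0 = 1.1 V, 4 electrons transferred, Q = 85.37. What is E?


E = E0 - (RT/nF) * ln(Q)
E = 1.1 - (8.314 * 298 / (4 * 96485)) * ln(85.37)
E = 1.0715 V

1.0715 V


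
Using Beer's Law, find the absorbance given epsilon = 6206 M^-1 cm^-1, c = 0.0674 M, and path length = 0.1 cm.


A = epsilon * c * l
A = 6206 * 0.0674 * 0.1
A = 41.8284

41.8284


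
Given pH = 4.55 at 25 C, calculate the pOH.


pOH = 14 - pH
pOH = 14 - 4.55
pOH = 9.45

9.45


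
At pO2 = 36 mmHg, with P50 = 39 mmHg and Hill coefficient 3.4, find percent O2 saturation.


Y = pO2^n / (P50^n + pO2^n)
Y = 36^3.4 / (39^3.4 + 36^3.4)
Y = 43.24%

43.24%


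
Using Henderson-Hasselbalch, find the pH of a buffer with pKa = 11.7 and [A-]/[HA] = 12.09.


pH = pKa + log10([A-]/[HA])
pH = 11.7 + log10(12.09)
pH = 12.7824

12.7824


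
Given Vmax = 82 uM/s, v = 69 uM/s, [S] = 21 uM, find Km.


Km = [S] * (Vmax - v) / v
Km = 21 * (82 - 69) / 69
Km = 3.9565 uM

3.9565 uM


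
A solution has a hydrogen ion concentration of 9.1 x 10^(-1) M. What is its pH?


pH = -log10([H+])
pH = -log10(9.1 x 10^(-1))
pH = 0.041

0.041


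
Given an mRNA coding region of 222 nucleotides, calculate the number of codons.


codons = nucleotides / 3
codons = 222 / 3 = 74

74


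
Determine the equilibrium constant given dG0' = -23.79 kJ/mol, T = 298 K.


Keq = exp(-dG0 * 1000 / (R * T))
Keq = exp(-(-23.79) * 1000 / (8.314 * 298))
Keq = 14796.4526

14796.4526


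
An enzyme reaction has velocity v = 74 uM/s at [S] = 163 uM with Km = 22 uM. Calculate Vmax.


Vmax = v * (Km + [S]) / [S]
Vmax = 74 * (22 + 163) / 163
Vmax = 83.9877 uM/s

83.9877 uM/s


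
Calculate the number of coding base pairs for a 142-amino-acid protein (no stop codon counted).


Each amino acid = 1 codon = 3 bp
bp = 142 * 3 = 426 bp

426 bp


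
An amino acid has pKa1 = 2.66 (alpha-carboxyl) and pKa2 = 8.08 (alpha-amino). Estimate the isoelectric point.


pI = (pKa1 + pKa2) / 2
pI = (2.66 + 8.08) / 2
pI = 5.37

5.37


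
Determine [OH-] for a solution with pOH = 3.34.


[OH-] = 10^(-pOH)
[OH-] = 10^(-3.34)
[OH-] = 4.571e-04 M

4.571e-04 M


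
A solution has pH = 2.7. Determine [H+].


[H+] = 10^(-pH)
[H+] = 10^(-2.7)
[H+] = 0.002 M

0.002 M


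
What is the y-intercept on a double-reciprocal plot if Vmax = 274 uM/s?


y-intercept = 1/Vmax
= 1/274
= 0.0036 s/uM

0.0036 s/uM


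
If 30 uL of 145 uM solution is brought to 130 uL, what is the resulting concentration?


C2 = C1 * V1 / V2
C2 = 145 * 30 / 130
C2 = 33.4615 uM

33.4615 uM


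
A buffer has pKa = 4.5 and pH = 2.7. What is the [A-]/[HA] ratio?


[A-]/[HA] = 10^(pH - pKa)
= 10^(2.7 - 4.5)
= 0.0158

0.0158


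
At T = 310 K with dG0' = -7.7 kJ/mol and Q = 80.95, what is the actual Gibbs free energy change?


dG = dG0' + RT * ln(Q) / 1000
dG = -7.7 + 8.314 * 310 * ln(80.95) / 1000
dG = 3.6244 kJ/mol

3.6244 kJ/mol


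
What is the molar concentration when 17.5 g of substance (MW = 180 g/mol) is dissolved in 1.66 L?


C = (mass / MW) / volume
C = (17.5 / 180) / 1.66
C = 0.0586 M

0.0586 M


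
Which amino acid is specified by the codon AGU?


Standard genetic code lookup.
Codon AGU -> Ser

Ser


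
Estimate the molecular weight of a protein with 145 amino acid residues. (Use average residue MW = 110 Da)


MW = n_residues * 110 Da
MW = 145 * 110
MW = 15950 Da

15950 Da


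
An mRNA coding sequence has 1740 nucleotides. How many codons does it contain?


codons = nucleotides / 3
codons = 1740 / 3 = 580

580


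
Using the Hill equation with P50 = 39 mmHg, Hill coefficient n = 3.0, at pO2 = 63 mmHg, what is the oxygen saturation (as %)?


Y = pO2^n / (P50^n + pO2^n)
Y = 63^3.0 / (39^3.0 + 63^3.0)
Y = 80.83%

80.83%


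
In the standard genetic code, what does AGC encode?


Standard genetic code lookup.
Codon AGC -> Ser

Ser


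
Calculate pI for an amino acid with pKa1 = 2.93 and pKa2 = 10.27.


pI = (pKa1 + pKa2) / 2
pI = (2.93 + 10.27) / 2
pI = 6.6

6.6


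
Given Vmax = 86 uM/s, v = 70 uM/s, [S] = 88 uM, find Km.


Km = [S] * (Vmax - v) / v
Km = 88 * (86 - 70) / 70
Km = 20.1143 uM

20.1143 uM


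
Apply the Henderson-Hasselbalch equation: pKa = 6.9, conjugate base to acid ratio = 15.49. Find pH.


pH = pKa + log10([A-]/[HA])
pH = 6.9 + log10(15.49)
pH = 8.0901

8.0901


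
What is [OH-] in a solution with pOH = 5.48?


[OH-] = 10^(-pOH)
[OH-] = 10^(-5.48)
[OH-] = 3.311e-06 M

3.311e-06 M


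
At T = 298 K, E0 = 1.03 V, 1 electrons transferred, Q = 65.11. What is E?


E = E0 - (RT/nF) * ln(Q)
E = 1.03 - (8.314 * 298 / (1 * 96485)) * ln(65.11)
E = 0.9228 V

0.9228 V


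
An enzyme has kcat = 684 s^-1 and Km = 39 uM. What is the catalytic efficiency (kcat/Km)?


Catalytic efficiency = kcat / Km
= 684 / 39
= 17.5385 uM^-1*s^-1

17.5385 uM^-1*s^-1


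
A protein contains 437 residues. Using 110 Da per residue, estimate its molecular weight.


MW = n_residues * 110 Da
MW = 437 * 110
MW = 48070 Da

48070 Da


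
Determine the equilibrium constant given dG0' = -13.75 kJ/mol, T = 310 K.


Keq = exp(-dG0 * 1000 / (R * T))
Keq = exp(-(-13.75) * 1000 / (8.314 * 310))
Keq = 207.464

207.464


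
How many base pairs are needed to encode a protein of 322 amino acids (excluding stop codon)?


Each amino acid = 1 codon = 3 bp
bp = 322 * 3 = 966 bp

966 bp


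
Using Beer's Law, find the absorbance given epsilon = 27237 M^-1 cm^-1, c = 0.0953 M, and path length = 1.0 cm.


A = epsilon * c * l
A = 27237 * 0.0953 * 1.0
A = 2595.6861

2595.6861


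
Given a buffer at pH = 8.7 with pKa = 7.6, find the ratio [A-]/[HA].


[A-]/[HA] = 10^(pH - pKa)
= 10^(8.7 - 7.6)
= 12.5893

12.5893


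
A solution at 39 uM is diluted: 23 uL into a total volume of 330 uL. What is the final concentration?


C2 = C1 * V1 / V2
C2 = 39 * 23 / 330
C2 = 2.7182 uM

2.7182 uM


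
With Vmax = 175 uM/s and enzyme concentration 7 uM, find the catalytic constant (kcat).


kcat = Vmax / [E]t
kcat = 175 / 7
kcat = 25.0 s^-1

25.0 s^-1


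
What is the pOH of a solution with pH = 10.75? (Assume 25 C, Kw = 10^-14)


pOH = 14 - pH
pOH = 14 - 10.75
pOH = 3.25

3.25


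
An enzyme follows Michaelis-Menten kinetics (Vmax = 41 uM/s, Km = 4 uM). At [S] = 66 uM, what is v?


v = Vmax * [S] / (Km + [S])
v = 41 * 66 / (4 + 66)
v = 38.6571 uM/s

38.6571 uM/s


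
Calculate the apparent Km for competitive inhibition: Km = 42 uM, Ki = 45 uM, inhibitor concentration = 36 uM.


Km_app = Km * (1 + [I]/Ki)
Km_app = 42 * (1 + 36/45)
Km_app = 75.6 uM

75.6 uM


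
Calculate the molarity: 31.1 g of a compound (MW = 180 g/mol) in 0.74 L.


C = (mass / MW) / volume
C = (31.1 / 180) / 0.74
C = 0.2335 M

0.2335 M


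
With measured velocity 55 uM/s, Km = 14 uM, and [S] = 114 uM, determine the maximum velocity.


Vmax = v * (Km + [S]) / [S]
Vmax = 55 * (14 + 114) / 114
Vmax = 61.7544 uM/s

61.7544 uM/s


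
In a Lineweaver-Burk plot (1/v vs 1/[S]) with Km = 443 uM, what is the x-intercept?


x-intercept = -1/Km
= -1/443
= -0.0023 1/uM

-0.0023 1/uM


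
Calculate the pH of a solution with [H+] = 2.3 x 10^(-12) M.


pH = -log10([H+])
pH = -log10(2.3 x 10^(-12))
pH = 11.6383

11.6383


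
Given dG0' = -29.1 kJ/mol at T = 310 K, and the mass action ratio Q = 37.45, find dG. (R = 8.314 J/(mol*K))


dG = dG0' + RT * ln(Q) / 1000
dG = -29.1 + 8.314 * 310 * ln(37.45) / 1000
dG = -19.7623 kJ/mol

-19.7623 kJ/mol


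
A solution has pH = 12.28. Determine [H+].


[H+] = 10^(-pH)
[H+] = 10^(-12.28)
[H+] = 5.248e-13 M

5.248e-13 M


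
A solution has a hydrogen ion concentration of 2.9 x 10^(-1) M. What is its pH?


pH = -log10([H+])
pH = -log10(2.9 x 10^(-1))
pH = 0.5376

0.5376


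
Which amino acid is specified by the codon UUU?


Standard genetic code lookup.
Codon UUU -> Phe

Phe


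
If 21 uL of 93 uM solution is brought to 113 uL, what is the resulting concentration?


C2 = C1 * V1 / V2
C2 = 93 * 21 / 113
C2 = 17.2832 uM

17.2832 uM


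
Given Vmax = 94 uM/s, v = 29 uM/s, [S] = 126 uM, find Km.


Km = [S] * (Vmax - v) / v
Km = 126 * (94 - 29) / 29
Km = 282.4138 uM

282.4138 uM


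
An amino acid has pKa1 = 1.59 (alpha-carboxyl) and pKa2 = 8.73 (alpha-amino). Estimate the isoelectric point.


pI = (pKa1 + pKa2) / 2
pI = (1.59 + 8.73) / 2
pI = 5.16

5.16


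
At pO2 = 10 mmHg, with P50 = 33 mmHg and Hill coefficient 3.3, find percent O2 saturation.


Y = pO2^n / (P50^n + pO2^n)
Y = 10^3.3 / (33^3.3 + 10^3.3)
Y = 1.91%

1.91%


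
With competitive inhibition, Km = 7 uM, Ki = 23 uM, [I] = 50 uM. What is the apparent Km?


Km_app = Km * (1 + [I]/Ki)
Km_app = 7 * (1 + 50/23)
Km_app = 22.2174 uM

22.2174 uM


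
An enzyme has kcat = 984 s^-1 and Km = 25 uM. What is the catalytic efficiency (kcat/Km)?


Catalytic efficiency = kcat / Km
= 984 / 25
= 39.36 uM^-1*s^-1

39.36 uM^-1*s^-1


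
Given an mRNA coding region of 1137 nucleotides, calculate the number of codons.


codons = nucleotides / 3
codons = 1137 / 3 = 379

379


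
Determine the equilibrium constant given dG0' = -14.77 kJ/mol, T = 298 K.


Keq = exp(-dG0 * 1000 / (R * T))
Keq = exp(-(-14.77) * 1000 / (8.314 * 298))
Keq = 388.1849

388.1849


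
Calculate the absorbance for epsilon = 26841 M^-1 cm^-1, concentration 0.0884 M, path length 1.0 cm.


A = epsilon * c * l
A = 26841 * 0.0884 * 1.0
A = 2372.7444

2372.7444


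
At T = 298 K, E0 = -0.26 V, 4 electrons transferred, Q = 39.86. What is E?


E = E0 - (RT/nF) * ln(Q)
E = -0.26 - (8.314 * 298 / (4 * 96485)) * ln(39.86)
E = -0.2837 V

-0.2837 V


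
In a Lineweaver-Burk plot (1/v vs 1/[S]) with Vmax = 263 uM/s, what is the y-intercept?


y-intercept = 1/Vmax
= 1/263
= 0.0038 s/uM

0.0038 s/uM


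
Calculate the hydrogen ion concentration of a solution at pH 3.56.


[H+] = 10^(-pH)
[H+] = 10^(-3.56)
[H+] = 2.754e-04 M

2.754e-04 M


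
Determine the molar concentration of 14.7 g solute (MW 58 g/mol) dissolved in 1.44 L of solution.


C = (mass / MW) / volume
C = (14.7 / 58) / 1.44
C = 0.176 M

0.176 M


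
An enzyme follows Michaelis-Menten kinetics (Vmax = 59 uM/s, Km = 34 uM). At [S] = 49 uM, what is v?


v = Vmax * [S] / (Km + [S])
v = 59 * 49 / (34 + 49)
v = 34.8313 uM/s

34.8313 uM/s


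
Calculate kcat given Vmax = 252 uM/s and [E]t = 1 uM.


kcat = Vmax / [E]t
kcat = 252 / 1
kcat = 252.0 s^-1

252.0 s^-1


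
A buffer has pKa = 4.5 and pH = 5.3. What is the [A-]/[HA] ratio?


[A-]/[HA] = 10^(pH - pKa)
= 10^(5.3 - 4.5)
= 6.3096

6.3096


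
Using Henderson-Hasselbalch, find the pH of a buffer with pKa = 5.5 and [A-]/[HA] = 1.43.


pH = pKa + log10([A-]/[HA])
pH = 5.5 + log10(1.43)
pH = 5.6553

5.6553


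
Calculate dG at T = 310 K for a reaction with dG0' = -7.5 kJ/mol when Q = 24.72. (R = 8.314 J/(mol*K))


dG = dG0' + RT * ln(Q) / 1000
dG = -7.5 + 8.314 * 310 * ln(24.72) / 1000
dG = 0.7671 kJ/mol

0.7671 kJ/mol


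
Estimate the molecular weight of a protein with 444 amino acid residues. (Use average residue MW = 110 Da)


MW = n_residues * 110 Da
MW = 444 * 110
MW = 48840 Da

48840 Da


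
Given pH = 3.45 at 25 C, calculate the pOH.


pOH = 14 - pH
pOH = 14 - 3.45
pOH = 10.55

10.55


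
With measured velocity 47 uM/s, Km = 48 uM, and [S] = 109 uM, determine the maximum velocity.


Vmax = v * (Km + [S]) / [S]
Vmax = 47 * (48 + 109) / 109
Vmax = 67.6972 uM/s

67.6972 uM/s


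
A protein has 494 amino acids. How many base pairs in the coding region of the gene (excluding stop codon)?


Each amino acid = 1 codon = 3 bp
bp = 494 * 3 = 1482 bp

1482 bp


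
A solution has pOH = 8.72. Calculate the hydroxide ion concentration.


[OH-] = 10^(-pOH)
[OH-] = 10^(-8.72)
[OH-] = 1.905e-09 M

1.905e-09 M


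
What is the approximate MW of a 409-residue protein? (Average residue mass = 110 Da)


MW = n_residues * 110 Da
MW = 409 * 110
MW = 44990 Da

44990 Da


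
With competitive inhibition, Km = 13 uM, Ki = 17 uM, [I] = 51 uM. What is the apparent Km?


Km_app = Km * (1 + [I]/Ki)
Km_app = 13 * (1 + 51/17)
Km_app = 52.0 uM

52.0 uM


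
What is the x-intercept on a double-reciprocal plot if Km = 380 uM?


x-intercept = -1/Km
= -1/380
= -0.0026 1/uM

-0.0026 1/uM


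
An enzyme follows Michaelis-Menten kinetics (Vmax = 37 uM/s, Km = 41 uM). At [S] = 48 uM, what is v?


v = Vmax * [S] / (Km + [S])
v = 37 * 48 / (41 + 48)
v = 19.9551 uM/s

19.9551 uM/s


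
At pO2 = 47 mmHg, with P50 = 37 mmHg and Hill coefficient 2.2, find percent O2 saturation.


Y = pO2^n / (P50^n + pO2^n)
Y = 47^2.2 / (37^2.2 + 47^2.2)
Y = 62.86%

62.86%


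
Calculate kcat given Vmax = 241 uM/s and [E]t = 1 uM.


kcat = Vmax / [E]t
kcat = 241 / 1
kcat = 241.0 s^-1

241.0 s^-1


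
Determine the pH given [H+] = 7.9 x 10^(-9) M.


pH = -log10([H+])
pH = -log10(7.9 x 10^(-9))
pH = 8.1024

8.1024


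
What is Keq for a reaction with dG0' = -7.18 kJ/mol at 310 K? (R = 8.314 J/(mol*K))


Keq = exp(-dG0 * 1000 / (R * T))
Keq = exp(-(-7.18) * 1000 / (8.314 * 310))
Keq = 16.2131

16.2131


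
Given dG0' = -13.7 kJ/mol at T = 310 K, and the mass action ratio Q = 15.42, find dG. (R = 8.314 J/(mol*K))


dG = dG0' + RT * ln(Q) / 1000
dG = -13.7 + 8.314 * 310 * ln(15.42) / 1000
dG = -6.6493 kJ/mol

-6.6493 kJ/mol


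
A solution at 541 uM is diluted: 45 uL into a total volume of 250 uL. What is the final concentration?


C2 = C1 * V1 / V2
C2 = 541 * 45 / 250
C2 = 97.38 uM

97.38 uM


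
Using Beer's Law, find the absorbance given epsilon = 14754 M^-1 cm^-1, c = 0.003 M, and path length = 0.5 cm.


A = epsilon * c * l
A = 14754 * 0.003 * 0.5
A = 22.131

22.131
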